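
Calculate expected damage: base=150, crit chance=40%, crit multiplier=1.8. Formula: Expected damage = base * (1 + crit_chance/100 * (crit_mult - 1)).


E[dmg] = base * (1 + crit_chance * (crit_mult - 1))
cc as decimal = 40/100 = 0.4
cm - 1 = 1.8 - 1 = 0.8
Bonus factor = 0.4 * 0.8 = 0.32
Total multiplier = 1 + 0.32 = 1.32
Expected damage = 150 * 1.32 = 198.00

198.00 damage


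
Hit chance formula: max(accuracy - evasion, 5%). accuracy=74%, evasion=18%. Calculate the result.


accuracy - evasion = 74 - 18 = 56
Apply floor: max(56, 5) = 56
Hit chance = 56%

56%


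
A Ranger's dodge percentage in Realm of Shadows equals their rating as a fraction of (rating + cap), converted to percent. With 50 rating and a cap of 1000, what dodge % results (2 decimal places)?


dodge% = 50 / (50 + 1000) * 100
= 50 / 1050 * 100
= 0.047619 * 100
= 4.76%

4.76%


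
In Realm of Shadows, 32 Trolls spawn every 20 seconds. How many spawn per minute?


Spawns per minute = count * (60 / interval)
= 32 * (60 / 20)
= 32 * 3.0
= 96.0

96.0 per minute


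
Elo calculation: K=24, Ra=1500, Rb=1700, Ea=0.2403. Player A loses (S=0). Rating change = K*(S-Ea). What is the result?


Elo update: delta = K * (S - Ea), where S = 0 (loses)
S - Ea = 0 - 0.2403 = -0.2403
Rating change = 24 * -0.2403
= -5.77

-5.77 rating points


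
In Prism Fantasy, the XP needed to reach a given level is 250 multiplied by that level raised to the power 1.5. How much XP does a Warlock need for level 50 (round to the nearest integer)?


XP = 250 * level^1.5
Substitute level = 50:
XP = 250 * 50^1.5
= 250 * 353.5534
= 88388

88388 XP


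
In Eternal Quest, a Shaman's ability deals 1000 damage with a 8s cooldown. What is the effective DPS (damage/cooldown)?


DPS = damage / cooldown
= 1000 / 8
= 125.00

125.00 DPS


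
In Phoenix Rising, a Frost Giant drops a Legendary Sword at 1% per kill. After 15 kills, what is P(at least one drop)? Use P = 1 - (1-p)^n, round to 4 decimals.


P(at least one) = 1 - P(none) = 1 - (1-p)^n
p = 1/100 = 0.01
1 - p = 0.99
(1 - p)^15 = 0.99^15 = 0.860058
P(at least one) = 1 - 0.860058 = 0.1399

0.1399


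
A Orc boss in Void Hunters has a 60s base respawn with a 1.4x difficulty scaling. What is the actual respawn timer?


Respawn time = base * multiplier
= 60 * 1.4
= 84.0 seconds

84.0 seconds


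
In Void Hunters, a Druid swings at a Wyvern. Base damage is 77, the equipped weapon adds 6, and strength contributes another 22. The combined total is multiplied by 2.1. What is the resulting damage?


Sum base + weapon + str = 77 + 6 + 22 = 105
Multiply by 2.1:
105 * 2.1 = 220.5

220.5 damage


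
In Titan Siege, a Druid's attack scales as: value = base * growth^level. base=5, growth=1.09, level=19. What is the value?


value = base * growth^level
= 5 * 1.09^19
= 5 * 5.141661
= 25.71

25.71 attack


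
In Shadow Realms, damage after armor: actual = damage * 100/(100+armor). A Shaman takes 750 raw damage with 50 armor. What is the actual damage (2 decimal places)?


actual = 750 * 100 / (100 + 50)
= 750 * 100 / 150
= 75000 / 150
= 500.00

500.00 damage


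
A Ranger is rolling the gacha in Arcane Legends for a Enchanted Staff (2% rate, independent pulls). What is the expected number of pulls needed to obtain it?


Expected pulls for a geometric distribution = 1/p = 100 / rate%
= 100 / 2
= 50.0

50.0 pulls


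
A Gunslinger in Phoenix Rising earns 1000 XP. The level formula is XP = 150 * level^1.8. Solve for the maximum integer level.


XP = 150 * level^1.8, so level = (XP / 150)^(1/1.8)
= (1000 / 150)^(1/1.8)
= 6.6667^0.5556
= 2.869
Floor: level = 2

level 2


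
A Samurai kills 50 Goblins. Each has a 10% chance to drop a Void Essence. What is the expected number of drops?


Expected drops = kills * (drop_rate / 100)
= 50 * (10 / 100)
= 50 * 0.1
= 5.0

5.0 drops


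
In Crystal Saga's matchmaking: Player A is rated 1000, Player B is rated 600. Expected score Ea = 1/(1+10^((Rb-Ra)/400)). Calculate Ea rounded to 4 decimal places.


Elo expected score: Ea = 1/(1 + 10^((Rb-Ra)/400))
Rb - Ra = 600 - 1000 = -400
(Rb-Ra)/400 = -400/400 = -1.0
10^-1.0 = 0.1
Ea = 1/(1 + 0.1) = 1/1.1 = 0.9091

0.9091


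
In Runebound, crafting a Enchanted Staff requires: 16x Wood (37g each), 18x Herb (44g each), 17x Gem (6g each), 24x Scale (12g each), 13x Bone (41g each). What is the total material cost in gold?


Cost breakdown:
  Wood: 16 * 37 = 592
  Herb: 18 * 44 = 792
  Gem: 17 * 6 = 102
  Scale: 24 * 12 = 288
  Bone: 13 * 41 = 533
Total = 592 + 792 + 102 + 288 + 533 = 2307

2307 gold


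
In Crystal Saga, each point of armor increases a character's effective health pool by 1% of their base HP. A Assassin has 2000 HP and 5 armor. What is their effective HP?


EHP = 2000 * (1 + 5/100)
= 2000 * (1 + 0.05)
= 2000 * 1.05
= 2100.0

2100.0 EHP


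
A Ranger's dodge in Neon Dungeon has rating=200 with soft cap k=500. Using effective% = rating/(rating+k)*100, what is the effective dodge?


effective% = rating / (rating + k) * 100
= 200 / (200 + 500) * 100
= 200 / 700 * 100
= 0.285714 * 100
= 28.57%

28.57%


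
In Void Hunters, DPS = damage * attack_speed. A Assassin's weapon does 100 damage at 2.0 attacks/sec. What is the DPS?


DPS = damage * attack_speed
= 100 * 2.0
= 200.0

200.0 DPS


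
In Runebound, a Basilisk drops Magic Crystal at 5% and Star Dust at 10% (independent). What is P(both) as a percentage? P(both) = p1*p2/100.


For independent events, P(both) = P(A) * P(B)
= 5% * 10%
= 50 / 100 %
= 0.5%

0.5%


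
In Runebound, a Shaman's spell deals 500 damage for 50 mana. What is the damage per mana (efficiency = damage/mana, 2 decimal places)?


Efficiency = damage / mana
= 500 / 50
= 10.00

10.00 dmg/mana


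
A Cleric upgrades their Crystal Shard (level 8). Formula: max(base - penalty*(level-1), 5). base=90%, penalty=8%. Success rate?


raw_rate = 90 - 8 * (8 - 1)
= 90 - 8 * 7
= 90 - 56
= 34
Apply floor: max(34, 5) = 34%

34%


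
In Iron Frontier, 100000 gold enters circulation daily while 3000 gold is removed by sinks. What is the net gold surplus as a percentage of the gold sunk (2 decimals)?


Net gold = 100000 - 3000 = 97000
Inflation rate = net / sunk * 100 = 97000 / 3000 * 100
= 32.333333 * 100
= 3233.33%

3233.33%


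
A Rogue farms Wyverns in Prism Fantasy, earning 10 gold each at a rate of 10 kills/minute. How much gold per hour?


Gold per minute = 10 * 10 = 100
Gold per hour = 100 * 60 = 6000

6000 gold/hour


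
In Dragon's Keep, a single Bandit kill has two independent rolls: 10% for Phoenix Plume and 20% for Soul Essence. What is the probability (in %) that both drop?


For independent events, P(both) = P(A) * P(B)
= 10% * 20%
= 200 / 100 %
= 2.0%

2.0%


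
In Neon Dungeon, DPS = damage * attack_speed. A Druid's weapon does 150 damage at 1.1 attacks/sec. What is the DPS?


DPS = damage * attack_speed
= 150 * 1.1
= 165.0

165.0 DPS


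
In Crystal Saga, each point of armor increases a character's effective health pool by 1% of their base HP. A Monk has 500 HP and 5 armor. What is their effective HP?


EHP = 500 * (1 + 5/100)
= 500 * (1 + 0.05)
= 500 * 1.05
= 525.0

525.0 EHP


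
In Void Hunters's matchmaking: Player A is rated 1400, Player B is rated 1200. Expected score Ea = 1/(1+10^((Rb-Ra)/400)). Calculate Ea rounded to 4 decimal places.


Elo expected score: Ea = 1/(1 + 10^((Rb-Ra)/400))
Rb - Ra = 1200 - 1400 = -200
(Rb-Ra)/400 = -200/400 = -0.5
10^-0.5 = 0.316228
Ea = 1/(1 + 0.316228) = 1/1.316228 = 0.7597

0.7597


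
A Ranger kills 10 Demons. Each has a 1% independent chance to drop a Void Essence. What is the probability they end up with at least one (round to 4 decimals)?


P(at least one) = 1 - P(none) = 1 - (1-p)^n
p = 1/100 = 0.01
1 - p = 0.99
(1 - p)^10 = 0.99^10 = 0.904382
P(at least one) = 1 - 0.904382 = 0.0956

0.0956


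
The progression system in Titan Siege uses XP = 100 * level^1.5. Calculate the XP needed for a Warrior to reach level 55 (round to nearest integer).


XP = 100 * level^1.5
Substitute level = 55:
XP = 100 * 55^1.5
= 100 * 407.8909
= 40789

40789 XP


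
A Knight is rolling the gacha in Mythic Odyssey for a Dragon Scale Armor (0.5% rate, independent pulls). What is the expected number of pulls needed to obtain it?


Expected pulls for a geometric distribution = 1/p = 100 / rate%
= 100 / 0.5
= 200.0

200.0 pulls


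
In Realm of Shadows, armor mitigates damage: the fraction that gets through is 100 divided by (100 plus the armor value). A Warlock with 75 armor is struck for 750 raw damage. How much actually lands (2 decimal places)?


actual = 750 * 100 / (100 + 75)
= 750 * 100 / 175
= 75000 / 175
= 428.57

428.57 damage


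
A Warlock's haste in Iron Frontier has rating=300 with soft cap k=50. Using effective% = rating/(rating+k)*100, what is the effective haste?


effective% = rating / (rating + k) * 100
= 300 / (300 + 50) * 100
= 300 / 350 * 100
= 0.857143 * 100
= 85.71%

85.71%


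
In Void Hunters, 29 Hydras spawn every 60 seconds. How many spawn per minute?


Spawns per minute = count * (60 / interval)
= 29 * (60 / 60)
= 29 * 1.0
= 29.0

29.0 per minute


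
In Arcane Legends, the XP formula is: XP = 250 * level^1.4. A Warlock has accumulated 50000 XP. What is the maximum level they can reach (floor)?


XP = 250 * level^1.4, so level = (XP / 250)^(1/1.4)
= (50000 / 250)^(1/1.4)
= 200.0^0.7143
= 44.0142
Floor: level = 44

level 44


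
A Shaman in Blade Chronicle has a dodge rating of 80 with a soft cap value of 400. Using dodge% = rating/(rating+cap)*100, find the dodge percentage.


dodge% = 80 / (80 + 400) * 100
= 80 / 480 * 100
= 0.166667 * 100
= 16.67%

16.67%


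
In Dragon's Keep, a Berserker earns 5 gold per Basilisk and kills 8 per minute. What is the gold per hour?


Gold per minute = 5 * 8 = 40
Gold per hour = 40 * 60 = 2400

2400 gold/hour


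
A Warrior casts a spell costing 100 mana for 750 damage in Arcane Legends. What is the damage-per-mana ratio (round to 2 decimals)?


Efficiency = damage / mana
= 750 / 100
= 7.50

7.50 dmg/mana


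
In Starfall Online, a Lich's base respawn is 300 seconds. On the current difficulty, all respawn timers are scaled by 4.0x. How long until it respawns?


Respawn time = base * multiplier
= 300 * 4.0
= 1200.0 seconds

1200.0 seconds


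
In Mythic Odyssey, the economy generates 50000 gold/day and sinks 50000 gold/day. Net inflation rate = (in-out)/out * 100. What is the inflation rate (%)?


Net gold = 50000 - 50000 = 0
Inflation rate = net / sunk * 100 = 0 / 50000 * 100
= 0.0 * 100
= 0.00%

0.00%


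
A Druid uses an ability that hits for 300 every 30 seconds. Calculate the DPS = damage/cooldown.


DPS = damage / cooldown
= 300 / 30
= 10.00

10.00 DPS


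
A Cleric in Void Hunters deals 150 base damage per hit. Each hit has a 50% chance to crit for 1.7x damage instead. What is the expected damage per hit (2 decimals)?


E[dmg] = base * (1 + crit_chance * (crit_mult - 1))
cc as decimal = 50/100 = 0.5
cm - 1 = 1.7 - 1 = 0.7
Bonus factor = 0.5 * 0.7 = 0.35
Total multiplier = 1 + 0.35 = 1.35
Expected damage = 150 * 1.35 = 202.50

202.50 damage


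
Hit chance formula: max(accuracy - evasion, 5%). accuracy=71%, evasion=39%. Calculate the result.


accuracy - evasion = 71 - 39 = 32
Apply floor: max(32, 5) = 32
Hit chance = 32%

32%


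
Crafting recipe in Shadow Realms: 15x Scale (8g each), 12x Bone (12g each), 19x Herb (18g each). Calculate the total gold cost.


Cost breakdown:
  Scale: 15 * 8 = 120
  Bone: 12 * 12 = 144
  Herb: 19 * 18 = 342
Total = 120 + 144 + 342 = 606

606 gold


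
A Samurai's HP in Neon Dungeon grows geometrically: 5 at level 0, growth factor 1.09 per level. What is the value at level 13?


value = base * growth^level
= 5 * 1.09^13
= 5 * 3.065805
= 15.33

15.33 HP


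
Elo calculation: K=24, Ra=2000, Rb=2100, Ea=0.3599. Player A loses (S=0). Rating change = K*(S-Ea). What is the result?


Elo update: delta = K * (S - Ea), where S = 0 (loses)
S - Ea = 0 - 0.3599 = -0.3599
Rating change = 24 * -0.3599
= -8.64

-8.64 rating points


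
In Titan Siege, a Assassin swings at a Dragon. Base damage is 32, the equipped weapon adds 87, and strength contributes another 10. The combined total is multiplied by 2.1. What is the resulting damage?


Sum base + weapon + str = 32 + 87 + 10 = 129
Multiply by 2.1:
129 * 2.1 = 270.9

270.9 damage


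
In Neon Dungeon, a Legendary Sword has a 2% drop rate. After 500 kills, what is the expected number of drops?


Expected drops = kills * (drop_rate / 100)
= 500 * (2 / 100)
= 500 * 0.02
= 10.0

10.0 drops


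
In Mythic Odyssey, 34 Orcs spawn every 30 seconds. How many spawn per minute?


Spawns per minute = count * (60 / interval)
= 34 * (60 / 30)
= 34 * 2.0
= 68.0

68.0 per minute


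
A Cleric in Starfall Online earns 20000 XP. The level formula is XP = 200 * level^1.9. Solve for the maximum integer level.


XP = 200 * level^1.9, so level = (XP / 200)^(1/1.9)
= (20000 / 200)^(1/1.9)
= 100.0^0.5263
= 11.2884
Floor: level = 11

level 11


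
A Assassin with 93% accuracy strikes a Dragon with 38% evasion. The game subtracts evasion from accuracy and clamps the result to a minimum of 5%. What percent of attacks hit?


accuracy - evasion = 93 - 38 = 55
Apply floor: max(55, 5) = 55
Hit chance = 55%

55%


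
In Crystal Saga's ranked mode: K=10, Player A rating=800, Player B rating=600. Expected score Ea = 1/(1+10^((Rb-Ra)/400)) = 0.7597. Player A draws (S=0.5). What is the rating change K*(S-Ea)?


Elo update: delta = K * (S - Ea), where S = 0.5 (draws)
S - Ea = 0.5 - 0.7597 = -0.2597
Rating change = 10 * -0.2597
= -2.60

-2.60 rating points


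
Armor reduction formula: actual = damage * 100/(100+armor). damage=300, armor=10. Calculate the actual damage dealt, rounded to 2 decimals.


actual = 300 * 100 / (100 + 10)
= 300 * 100 / 110
= 30000 / 110
= 272.73

272.73 damage


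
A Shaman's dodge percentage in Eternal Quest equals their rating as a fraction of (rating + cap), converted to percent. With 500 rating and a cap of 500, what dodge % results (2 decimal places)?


dodge% = 500 / (500 + 500) * 100
= 500 / 1000 * 100
= 0.5 * 100
= 50.00%

50.00%


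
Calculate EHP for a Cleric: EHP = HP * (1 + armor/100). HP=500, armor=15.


EHP = 500 * (1 + 15/100)
= 500 * (1 + 0.15)
= 500 * 1.15
= 575.0

575.0 EHP


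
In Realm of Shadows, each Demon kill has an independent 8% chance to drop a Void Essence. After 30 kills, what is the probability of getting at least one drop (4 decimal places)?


P(at least one) = 1 - P(none) = 1 - (1-p)^n
p = 8/100 = 0.08
1 - p = 0.92
(1 - p)^30 = 0.92^30 = 0.081966
P(at least one) = 1 - 0.081966 = 0.9180

0.9180


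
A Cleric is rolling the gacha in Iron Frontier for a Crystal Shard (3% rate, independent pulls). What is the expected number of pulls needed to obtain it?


Expected pulls for a geometric distribution = 1/p = 100 / rate%
= 100 / 3
= 33.33

33.33 pulls


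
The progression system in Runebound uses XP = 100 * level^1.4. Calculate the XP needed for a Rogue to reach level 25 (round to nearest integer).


XP = 100 * level^1.4
Substitute level = 25:
XP = 100 * 25^1.4
= 100 * 90.5975
= 9060

9060 XP


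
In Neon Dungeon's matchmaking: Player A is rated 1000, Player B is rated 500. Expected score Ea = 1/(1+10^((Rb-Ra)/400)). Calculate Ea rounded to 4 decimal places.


Elo expected score: Ea = 1/(1 + 10^((Rb-Ra)/400))
Rb - Ra = 500 - 1000 = -500
(Rb-Ra)/400 = -500/400 = -1.25
10^-1.25 = 0.056234
Ea = 1/(1 + 0.056234) = 1/1.056234 = 0.9468

0.9468


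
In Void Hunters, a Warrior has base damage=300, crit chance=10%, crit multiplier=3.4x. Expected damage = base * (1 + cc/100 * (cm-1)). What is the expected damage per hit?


E[dmg] = base * (1 + crit_chance * (crit_mult - 1))
cc as decimal = 10/100 = 0.1
cm - 1 = 3.4 - 1 = 2.4
Bonus factor = 0.1 * 2.4 = 0.24
Total multiplier = 1 + 0.24 = 1.24
Expected damage = 300 * 1.24 = 372.00

372.00 damage


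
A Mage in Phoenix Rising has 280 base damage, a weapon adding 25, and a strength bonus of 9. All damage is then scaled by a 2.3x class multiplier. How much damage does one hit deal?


Sum base + weapon + str = 280 + 25 + 9 = 314
Multiply by 2.3:
314 * 2.3 = 722.2

722.2 damage


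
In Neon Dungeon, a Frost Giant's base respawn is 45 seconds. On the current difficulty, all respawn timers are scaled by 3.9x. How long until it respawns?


Respawn time = base * multiplier
= 45 * 3.9
= 175.5 seconds

175.5 seconds


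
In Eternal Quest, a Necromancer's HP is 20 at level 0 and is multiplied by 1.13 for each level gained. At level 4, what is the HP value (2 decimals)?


value = base * growth^level
= 20 * 1.13^4
= 20 * 1.630474
= 32.61

32.61 HP


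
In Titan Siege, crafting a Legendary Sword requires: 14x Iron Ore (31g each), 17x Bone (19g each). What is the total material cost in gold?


Cost breakdown:
  Iron Ore: 14 * 31 = 434
  Bone: 17 * 19 = 323
Total = 434 + 323 = 757

757 gold


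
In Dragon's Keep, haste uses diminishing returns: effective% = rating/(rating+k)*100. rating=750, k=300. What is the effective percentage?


effective% = rating / (rating + k) * 100
= 750 / (750 + 300) * 100
= 750 / 1050 * 100
= 0.714286 * 100
= 71.43%

71.43%


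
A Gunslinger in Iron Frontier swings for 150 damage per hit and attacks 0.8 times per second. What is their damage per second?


DPS = damage * attack_speed
= 150 * 0.8
= 120.0

120.0 DPS


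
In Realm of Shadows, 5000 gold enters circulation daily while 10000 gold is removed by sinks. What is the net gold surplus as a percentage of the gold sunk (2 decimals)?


Net gold = 5000 - 10000 = -5000
Inflation rate = net / sunk * 100 = -5000 / 10000 * 100
= -0.5 * 100
= -50.00%

-50.00%


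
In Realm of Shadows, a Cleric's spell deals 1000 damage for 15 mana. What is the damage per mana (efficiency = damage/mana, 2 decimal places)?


Efficiency = damage / mana
= 1000 / 15
= 66.67

66.67 dmg/mana


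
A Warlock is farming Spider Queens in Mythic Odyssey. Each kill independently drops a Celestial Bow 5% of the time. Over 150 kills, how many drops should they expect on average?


Expected drops = kills * (drop_rate / 100)
= 150 * (5 / 100)
= 150 * 0.05
= 7.5

7.5 drops


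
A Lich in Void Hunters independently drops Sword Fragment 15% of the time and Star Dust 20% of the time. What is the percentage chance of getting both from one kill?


For independent events, P(both) = P(A) * P(B)
= 15% * 20%
= 300 / 100 %
= 3.0%

3.0%


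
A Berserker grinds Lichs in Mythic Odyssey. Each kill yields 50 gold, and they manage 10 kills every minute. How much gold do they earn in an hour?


Gold per minute = 50 * 10 = 500
Gold per hour = 500 * 60 = 30000

30000 gold/hour


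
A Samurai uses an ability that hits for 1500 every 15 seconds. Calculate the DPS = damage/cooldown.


DPS = damage / cooldown
= 1500 / 15
= 100.00

100.00 DPS


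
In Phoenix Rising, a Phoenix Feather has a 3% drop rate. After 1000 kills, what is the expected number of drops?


Expected drops = kills * (drop_rate / 100)
= 1000 * (3 / 100)
= 1000 * 0.03
= 30.0

30.0 drops


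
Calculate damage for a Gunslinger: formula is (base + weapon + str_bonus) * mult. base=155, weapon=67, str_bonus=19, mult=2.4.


Sum base + weapon + str = 155 + 67 + 19 = 241
Multiply by 2.4:
241 * 2.4 = 578.4

578.4 damage


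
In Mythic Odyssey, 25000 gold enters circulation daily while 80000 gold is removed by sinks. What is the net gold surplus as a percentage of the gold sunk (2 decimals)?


Net gold = 25000 - 80000 = -55000
Inflation rate = net / sunk * 100 = -55000 / 80000 * 100
= -0.6875 * 100
= -68.75%

-68.75%


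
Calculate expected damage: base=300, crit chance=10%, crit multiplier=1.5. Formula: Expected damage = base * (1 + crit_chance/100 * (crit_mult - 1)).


E[dmg] = base * (1 + crit_chance * (crit_mult - 1))
cc as decimal = 10/100 = 0.1
cm - 1 = 1.5 - 1 = 0.5
Bonus factor = 0.1 * 0.5 = 0.05
Total multiplier = 1 + 0.05 = 1.05
Expected damage = 300 * 1.05 = 315.00

315.00 damage


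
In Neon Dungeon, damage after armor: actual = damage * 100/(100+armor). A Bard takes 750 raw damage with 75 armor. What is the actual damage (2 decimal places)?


actual = 750 * 100 / (100 + 75)
= 750 * 100 / 175
= 75000 / 175
= 428.57

428.57 damage


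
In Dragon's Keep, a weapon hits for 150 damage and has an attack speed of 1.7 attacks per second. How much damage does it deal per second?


DPS = damage * attack_speed
= 150 * 1.7
= 255.0

255.0 DPS


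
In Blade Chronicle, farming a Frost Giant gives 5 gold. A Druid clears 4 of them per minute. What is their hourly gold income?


Gold per minute = 5 * 4 = 20
Gold per hour = 20 * 60 = 1200

1200 gold/hour


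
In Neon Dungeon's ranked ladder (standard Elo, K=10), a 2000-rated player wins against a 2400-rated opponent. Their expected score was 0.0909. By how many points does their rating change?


Elo update: delta = K * (S - Ea), where S = 1 (wins)
S - Ea = 1 - 0.0909 = 0.9091
Rating change = 10 * 0.9091
= 9.09

9.09 rating points


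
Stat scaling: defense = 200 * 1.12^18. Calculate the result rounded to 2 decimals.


value = base * growth^level
= 200 * 1.12^18
= 200 * 7.689966
= 1537.99

1537.99 defense


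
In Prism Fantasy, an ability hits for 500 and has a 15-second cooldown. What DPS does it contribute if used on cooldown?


DPS = damage / cooldown
= 500 / 15
= 33.33

33.33 DPS


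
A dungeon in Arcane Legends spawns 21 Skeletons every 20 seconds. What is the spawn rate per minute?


Spawns per minute = count * (60 / interval)
= 21 * (60 / 20)
= 21 * 3.0
= 63.0

63.0 per minute


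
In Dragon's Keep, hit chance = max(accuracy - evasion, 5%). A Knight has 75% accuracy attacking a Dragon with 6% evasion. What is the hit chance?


accuracy - evasion = 75 - 6 = 69
Apply floor: max(69, 5) = 69
Hit chance = 69%

69%


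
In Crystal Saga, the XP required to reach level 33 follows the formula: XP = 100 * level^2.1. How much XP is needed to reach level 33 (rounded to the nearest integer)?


XP = 100 * level^2.1
Substitute level = 33:
XP = 100 * 33^2.1
= 100 * 1544.8249
= 154482

154482 XP


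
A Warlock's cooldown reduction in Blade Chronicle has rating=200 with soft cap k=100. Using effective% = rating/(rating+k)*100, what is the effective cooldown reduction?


effective% = rating / (rating + k) * 100
= 200 / (200 + 100) * 100
= 200 / 300 * 100
= 0.666667 * 100
= 66.67%

66.67%


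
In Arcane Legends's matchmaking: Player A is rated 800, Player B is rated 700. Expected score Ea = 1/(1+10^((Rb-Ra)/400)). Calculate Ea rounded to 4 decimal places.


Elo expected score: Ea = 1/(1 + 10^((Rb-Ra)/400))
Rb - Ra = 700 - 800 = -100
(Rb-Ra)/400 = -100/400 = -0.25
10^-0.25 = 0.562341
Ea = 1/(1 + 0.562341) = 1/1.562341 = 0.6401

0.6401


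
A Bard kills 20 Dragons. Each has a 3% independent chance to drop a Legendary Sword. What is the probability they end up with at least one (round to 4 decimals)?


P(at least one) = 1 - P(none) = 1 - (1-p)^n
p = 3/100 = 0.03
1 - p = 0.97
(1 - p)^20 = 0.97^20 = 0.543794
P(at least one) = 1 - 0.543794 = 0.4562

0.4562


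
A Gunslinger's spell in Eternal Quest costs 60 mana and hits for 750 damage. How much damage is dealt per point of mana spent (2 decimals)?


Efficiency = damage / mana
= 750 / 60
= 12.50

12.50 dmg/mana


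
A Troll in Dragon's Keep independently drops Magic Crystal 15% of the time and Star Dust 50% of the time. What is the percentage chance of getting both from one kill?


For independent events, P(both) = P(A) * P(B)
= 15% * 50%
= 750 / 100 %
= 7.5%

7.5%


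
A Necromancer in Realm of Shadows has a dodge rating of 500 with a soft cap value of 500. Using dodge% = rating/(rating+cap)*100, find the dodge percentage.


dodge% = 500 / (500 + 500) * 100
= 500 / 1000 * 100
= 0.5 * 100
= 50.00%

50.00%


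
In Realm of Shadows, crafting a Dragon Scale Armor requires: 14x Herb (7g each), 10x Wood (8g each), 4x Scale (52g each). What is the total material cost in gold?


Cost breakdown:
  Herb: 14 * 7 = 98
  Wood: 10 * 8 = 80
  Scale: 4 * 52 = 208
Total = 98 + 80 + 208 = 386

386 gold


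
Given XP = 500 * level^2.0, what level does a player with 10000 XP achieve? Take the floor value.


XP = 500 * level^2.0, so level = (XP / 500)^(1/2.0)
= (10000 / 500)^(1/2.0)
= 20.0^0.5
= 4.4721
Floor: level = 4

level 4


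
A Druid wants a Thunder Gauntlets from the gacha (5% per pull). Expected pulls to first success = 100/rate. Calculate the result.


Expected pulls for a geometric distribution = 1/p = 100 / rate%
= 100 / 5
= 20.0

20.0 pulls


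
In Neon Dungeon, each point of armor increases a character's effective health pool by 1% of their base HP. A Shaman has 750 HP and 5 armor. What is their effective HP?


EHP = 750 * (1 + 5/100)
= 750 * (1 + 0.05)
= 750 * 1.05
= 787.5

787.5 EHP


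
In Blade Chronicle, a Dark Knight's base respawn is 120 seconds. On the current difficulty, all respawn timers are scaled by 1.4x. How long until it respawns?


Respawn time = base * multiplier
= 120 * 1.4
= 168.0 seconds

168.0 seconds


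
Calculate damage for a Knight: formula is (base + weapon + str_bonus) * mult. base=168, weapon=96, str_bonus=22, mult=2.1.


Sum base + weapon + str = 168 + 96 + 22 = 286
Multiply by 2.1:
286 * 2.1 = 600.6

600.6 damage


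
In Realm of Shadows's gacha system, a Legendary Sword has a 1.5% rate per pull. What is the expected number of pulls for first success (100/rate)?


Expected pulls for a geometric distribution = 1/p = 100 / rate%
= 100 / 1.5
= 66.67

66.67 pulls


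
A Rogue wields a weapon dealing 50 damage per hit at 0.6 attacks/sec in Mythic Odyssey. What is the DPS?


DPS = damage * attack_speed
= 50 * 0.6
= 30.0

30.0 DPS


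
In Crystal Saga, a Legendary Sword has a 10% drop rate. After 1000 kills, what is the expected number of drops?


Expected drops = kills * (drop_rate / 100)
= 1000 * (10 / 100)
= 1000 * 0.1
= 100.0

100.0 drops


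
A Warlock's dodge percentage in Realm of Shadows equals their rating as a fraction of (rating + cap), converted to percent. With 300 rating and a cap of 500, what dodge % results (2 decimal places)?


dodge% = 300 / (300 + 500) * 100
= 300 / 800 * 100
= 0.375 * 100
= 37.50%

37.50%


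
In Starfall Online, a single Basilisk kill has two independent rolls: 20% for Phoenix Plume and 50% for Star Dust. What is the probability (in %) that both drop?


For independent events, P(both) = P(A) * P(B)
= 20% * 50%
= 1000 / 100 %
= 10.0%

10.0%


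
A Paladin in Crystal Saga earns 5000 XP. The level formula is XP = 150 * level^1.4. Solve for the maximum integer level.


XP = 150 * level^1.4, so level = (XP / 150)^(1/1.4)
= (5000 / 150)^(1/1.4)
= 33.3333^0.7143
= 12.2397
Floor: level = 12

level 12


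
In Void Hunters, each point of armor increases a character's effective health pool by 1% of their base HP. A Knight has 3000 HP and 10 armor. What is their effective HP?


EHP = 3000 * (1 + 10/100)
= 3000 * (1 + 0.1)
= 3000 * 1.1
= 3300.0

3300.0 EHP


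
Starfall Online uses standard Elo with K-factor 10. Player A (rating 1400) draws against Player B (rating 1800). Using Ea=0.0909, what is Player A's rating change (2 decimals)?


Elo update: delta = K * (S - Ea), where S = 0.5 (draws)
S - Ea = 0.5 - 0.0909 = 0.4091
Rating change = 10 * 0.4091
= 4.09

4.09 rating points


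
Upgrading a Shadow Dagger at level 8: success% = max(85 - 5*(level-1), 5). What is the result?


raw_rate = 85 - 5 * (8 - 1)
= 85 - 5 * 7
= 85 - 35
= 50
Apply floor: max(50, 5) = 50%

50%


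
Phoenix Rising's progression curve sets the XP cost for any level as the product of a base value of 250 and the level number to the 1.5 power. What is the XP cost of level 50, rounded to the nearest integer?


XP = 250 * level^1.5
Substitute level = 50:
XP = 250 * 50^1.5
= 250 * 353.5534
= 88388

88388 XP


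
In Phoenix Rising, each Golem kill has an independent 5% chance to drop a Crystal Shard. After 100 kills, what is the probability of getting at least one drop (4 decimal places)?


P(at least one) = 1 - P(none) = 1 - (1-p)^n
p = 5/100 = 0.05
1 - p = 0.95
(1 - p)^100 = 0.95^100 = 0.005921
P(at least one) = 1 - 0.005921 = 0.9941

0.9941


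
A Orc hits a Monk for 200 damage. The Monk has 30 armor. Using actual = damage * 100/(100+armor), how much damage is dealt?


actual = 200 * 100 / (100 + 30)
= 200 * 100 / 130
= 20000 / 130
= 153.85

153.85 damage


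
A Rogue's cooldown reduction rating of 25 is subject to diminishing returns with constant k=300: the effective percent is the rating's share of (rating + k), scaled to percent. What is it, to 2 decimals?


effective% = rating / (rating + k) * 100
= 25 / (25 + 300) * 100
= 25 / 325 * 100
= 0.076923 * 100
= 7.69%

7.69%


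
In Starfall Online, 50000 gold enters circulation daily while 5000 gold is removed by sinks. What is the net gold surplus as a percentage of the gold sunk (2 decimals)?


Net gold = 50000 - 5000 = 45000
Inflation rate = net / sunk * 100 = 45000 / 5000 * 100
= 9.0 * 100
= 900.00%

900.00%


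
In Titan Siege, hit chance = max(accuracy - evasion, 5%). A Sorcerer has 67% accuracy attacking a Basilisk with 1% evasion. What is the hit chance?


accuracy - evasion = 67 - 1 = 66
Apply floor: max(66, 5) = 66
Hit chance = 66%

66%


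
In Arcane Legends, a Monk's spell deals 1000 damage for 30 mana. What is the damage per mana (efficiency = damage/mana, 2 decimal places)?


Efficiency = damage / mana
= 1000 / 30
= 33.33

33.33 dmg/mana


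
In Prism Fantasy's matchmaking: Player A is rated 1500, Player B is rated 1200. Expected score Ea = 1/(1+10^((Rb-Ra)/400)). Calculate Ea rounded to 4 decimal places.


Elo expected score: Ea = 1/(1 + 10^((Rb-Ra)/400))
Rb - Ra = 1200 - 1500 = -300
(Rb-Ra)/400 = -300/400 = -0.75
10^-0.75 = 0.177828
Ea = 1/(1 + 0.177828) = 1/1.177828 = 0.8490

0.8490


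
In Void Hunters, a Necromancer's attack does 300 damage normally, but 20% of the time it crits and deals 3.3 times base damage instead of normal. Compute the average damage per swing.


E[dmg] = base * (1 + crit_chance * (crit_mult - 1))
cc as decimal = 20/100 = 0.2
cm - 1 = 3.3 - 1 = 2.3
Bonus factor = 0.2 * 2.3 = 0.46
Total multiplier = 1 + 0.46 = 1.46
Expected damage = 300 * 1.46 = 438.00

438.00 damage


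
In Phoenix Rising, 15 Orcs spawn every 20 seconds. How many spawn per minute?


Spawns per minute = count * (60 / interval)
= 15 * (60 / 20)
= 15 * 3.0
= 45.0

45.0 per minute


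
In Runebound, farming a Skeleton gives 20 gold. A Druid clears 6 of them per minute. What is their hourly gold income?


Gold per minute = 20 * 6 = 120
Gold per hour = 120 * 60 = 7200

7200 gold/hour


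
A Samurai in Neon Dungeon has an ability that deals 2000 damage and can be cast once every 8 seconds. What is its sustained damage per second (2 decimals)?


DPS = damage / cooldown
= 2000 / 8
= 250.00

250.00 DPS


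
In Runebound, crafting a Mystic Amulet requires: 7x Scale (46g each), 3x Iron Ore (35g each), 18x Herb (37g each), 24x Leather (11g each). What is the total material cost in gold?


Cost breakdown:
  Scale: 7 * 46 = 322
  Iron Ore: 3 * 35 = 105
  Herb: 18 * 37 = 666
  Leather: 24 * 11 = 264
Total = 322 + 105 + 666 + 264 = 1357

1357 gold


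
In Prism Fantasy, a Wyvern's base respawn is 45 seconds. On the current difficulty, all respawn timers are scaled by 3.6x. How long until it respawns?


Respawn time = base * multiplier
= 45 * 3.6
= 162.0 seconds

162.0 seconds


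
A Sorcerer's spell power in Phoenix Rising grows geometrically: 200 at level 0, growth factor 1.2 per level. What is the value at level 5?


value = base * growth^level
= 200 * 1.2^5
= 200 * 2.48832
= 497.66

497.66 spell power


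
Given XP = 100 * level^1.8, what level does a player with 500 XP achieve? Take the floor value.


XP = 100 * level^1.8, so level = (XP / 100)^(1/1.8)
= (500 / 100)^(1/1.8)
= 5.0^0.5556
= 2.4452
Floor: level = 2

level 2


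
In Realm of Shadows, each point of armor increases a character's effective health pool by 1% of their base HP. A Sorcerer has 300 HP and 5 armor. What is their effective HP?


EHP = 300 * (1 + 5/100)
= 300 * (1 + 0.05)
= 300 * 1.05
= 315.0

315.0 EHP


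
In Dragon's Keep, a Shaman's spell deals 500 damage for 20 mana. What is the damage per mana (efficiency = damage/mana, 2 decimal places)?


Efficiency = damage / mana
= 500 / 20
= 25.00

25.00 dmg/mana


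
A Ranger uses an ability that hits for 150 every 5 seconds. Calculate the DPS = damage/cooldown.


DPS = damage / cooldown
= 150 / 5
= 30.00

30.00 DPS


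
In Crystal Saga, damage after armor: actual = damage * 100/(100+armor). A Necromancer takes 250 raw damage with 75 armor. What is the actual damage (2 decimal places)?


actual = 250 * 100 / (100 + 75)
= 250 * 100 / 175
= 25000 / 175
= 142.86

142.86 damage


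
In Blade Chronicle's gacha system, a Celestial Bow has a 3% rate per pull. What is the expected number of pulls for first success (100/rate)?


Expected pulls for a geometric distribution = 1/p = 100 / rate%
= 100 / 3
= 33.33

33.33 pulls


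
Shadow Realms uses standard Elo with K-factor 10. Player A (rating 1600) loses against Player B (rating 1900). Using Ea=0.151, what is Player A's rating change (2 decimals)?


Elo update: delta = K * (S - Ea), where S = 0 (loses)
S - Ea = 0 - 0.151 = -0.151
Rating change = 10 * -0.151
= -1.51

-1.51 rating points


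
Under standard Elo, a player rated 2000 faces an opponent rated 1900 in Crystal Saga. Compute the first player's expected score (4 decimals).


Elo expected score: Ea = 1/(1 + 10^((Rb-Ra)/400))
Rb - Ra = 1900 - 2000 = -100
(Rb-Ra)/400 = -100/400 = -0.25
10^-0.25 = 0.562341
Ea = 1/(1 + 0.562341) = 1/1.562341 = 0.6401

0.6401


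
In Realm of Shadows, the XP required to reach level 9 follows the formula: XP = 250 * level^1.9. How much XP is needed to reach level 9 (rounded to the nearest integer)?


XP = 250 * level^1.9
Substitute level = 9:
XP = 250 * 9^1.9
= 250 * 65.0221
= 16256

16256 XP


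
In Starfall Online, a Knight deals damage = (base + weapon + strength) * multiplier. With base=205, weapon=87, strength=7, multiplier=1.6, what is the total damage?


Sum base + weapon + str = 205 + 87 + 7 = 299
Multiply by 1.6:
299 * 1.6 = 478.4

478.4 damage


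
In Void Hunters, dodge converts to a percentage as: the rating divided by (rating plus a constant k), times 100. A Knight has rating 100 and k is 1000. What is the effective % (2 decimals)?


effective% = rating / (rating + k) * 100
= 100 / (100 + 1000) * 100
= 100 / 1100 * 100
= 0.090909 * 100
= 9.09%

9.09%


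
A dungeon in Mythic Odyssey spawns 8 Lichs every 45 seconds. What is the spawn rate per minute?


Spawns per minute = count * (60 / interval)
= 8 * (60 / 45)
= 8 * 1.3333
= 10.67

10.67 per minute


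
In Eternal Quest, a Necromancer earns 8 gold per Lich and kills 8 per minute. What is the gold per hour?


Gold per minute = 8 * 8 = 64
Gold per hour = 64 * 60 = 3840

3840 gold/hour


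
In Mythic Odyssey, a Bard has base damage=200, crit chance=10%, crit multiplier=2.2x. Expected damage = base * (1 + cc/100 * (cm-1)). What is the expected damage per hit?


E[dmg] = base * (1 + crit_chance * (crit_mult - 1))
cc as decimal = 10/100 = 0.1
cm - 1 = 2.2 - 1 = 1.2
Bonus factor = 0.1 * 1.2 = 0.12
Total multiplier = 1 + 0.12 = 1.12
Expected damage = 200 * 1.12 = 224.00

224.00 damage


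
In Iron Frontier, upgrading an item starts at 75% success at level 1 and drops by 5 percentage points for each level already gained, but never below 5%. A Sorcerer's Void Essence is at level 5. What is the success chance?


raw_rate = 75 - 5 * (5 - 1)
= 75 - 5 * 4
= 75 - 20
= 55
Apply floor: max(55, 5) = 55%

55%


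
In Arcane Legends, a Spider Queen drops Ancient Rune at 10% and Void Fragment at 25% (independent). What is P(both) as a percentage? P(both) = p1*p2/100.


For independent events, P(both) = P(A) * P(B)
= 10% * 25%
= 250 / 100 %
= 2.5%

2.5%


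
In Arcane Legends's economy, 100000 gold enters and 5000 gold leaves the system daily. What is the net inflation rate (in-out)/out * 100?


Net gold = 100000 - 5000 = 95000
Inflation rate = net / sunk * 100 = 95000 / 5000 * 100
= 19.0 * 100
= 1900.00%

1900.00%


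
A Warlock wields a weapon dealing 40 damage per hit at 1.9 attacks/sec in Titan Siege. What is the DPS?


DPS = damage * attack_speed
= 40 * 1.9
= 76.0

76.0 DPS


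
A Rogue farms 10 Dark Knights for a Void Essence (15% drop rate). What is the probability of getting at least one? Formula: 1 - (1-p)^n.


P(at least one) = 1 - P(none) = 1 - (1-p)^n
p = 15/100 = 0.15
1 - p = 0.85
(1 - p)^10 = 0.85^10 = 0.196874
P(at least one) = 1 - 0.196874 = 0.8031

0.8031


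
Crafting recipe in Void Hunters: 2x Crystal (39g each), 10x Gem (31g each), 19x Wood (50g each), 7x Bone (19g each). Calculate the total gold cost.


Cost breakdown:
  Crystal: 2 * 39 = 78
  Gem: 10 * 31 = 310
  Wood: 19 * 50 = 950
  Bone: 7 * 19 = 133
Total = 78 + 310 + 950 + 133 = 1471

1471 gold


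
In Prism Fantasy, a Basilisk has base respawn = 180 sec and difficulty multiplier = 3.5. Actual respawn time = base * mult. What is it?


Respawn time = base * multiplier
= 180 * 3.5
= 630.0 seconds

630.0 seconds


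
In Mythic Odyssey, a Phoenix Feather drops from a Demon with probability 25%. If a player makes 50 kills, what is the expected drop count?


Expected drops = kills * (drop_rate / 100)
= 50 * (25 / 100)
= 50 * 0.25
= 12.5

12.5 drops


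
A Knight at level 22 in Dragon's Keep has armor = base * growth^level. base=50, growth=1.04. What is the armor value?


value = base * growth^level
= 50 * 1.04^22
= 50 * 2.369919
= 118.50

118.50 armor


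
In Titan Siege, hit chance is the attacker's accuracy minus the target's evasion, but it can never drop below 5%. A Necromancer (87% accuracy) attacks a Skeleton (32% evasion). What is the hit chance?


accuracy - evasion = 87 - 32 = 55
Apply floor: max(55, 5) = 55
Hit chance = 55%

55%


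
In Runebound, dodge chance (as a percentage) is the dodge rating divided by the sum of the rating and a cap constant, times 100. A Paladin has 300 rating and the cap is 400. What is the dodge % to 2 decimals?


dodge% = 300 / (300 + 400) * 100
= 300 / 700 * 100
= 0.428571 * 100
= 42.86%

42.86%


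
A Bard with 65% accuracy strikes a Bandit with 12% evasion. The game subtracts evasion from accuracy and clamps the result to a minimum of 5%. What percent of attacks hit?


accuracy - evasion = 65 - 12 = 53
Apply floor: max(53, 5) = 53
Hit chance = 53%

53%


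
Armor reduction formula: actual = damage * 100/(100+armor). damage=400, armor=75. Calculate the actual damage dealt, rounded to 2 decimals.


actual = 400 * 100 / (100 + 75)
= 400 * 100 / 175
= 40000 / 175
= 228.57

228.57 damage


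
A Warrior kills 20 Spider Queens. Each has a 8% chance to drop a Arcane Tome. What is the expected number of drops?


Expected drops = kills * (drop_rate / 100)
= 20 * (8 / 100)
= 20 * 0.08
= 1.6

1.6 drops


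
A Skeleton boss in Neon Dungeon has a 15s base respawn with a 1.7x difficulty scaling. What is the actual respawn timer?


Respawn time = base * multiplier
= 15 * 1.7
= 25.5 seconds

25.5 seconds


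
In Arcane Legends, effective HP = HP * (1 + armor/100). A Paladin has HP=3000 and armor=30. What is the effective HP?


EHP = 3000 * (1 + 30/100)
= 3000 * (1 + 0.3)
= 3000 * 1.3
= 3900.0

3900.0 EHP


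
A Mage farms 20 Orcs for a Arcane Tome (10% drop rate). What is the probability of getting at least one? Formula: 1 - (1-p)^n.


P(at least one) = 1 - P(none) = 1 - (1-p)^n
p = 10/100 = 0.1
1 - p = 0.9
(1 - p)^20 = 0.9^20 = 0.121577
P(at least one) = 1 - 0.121577 = 0.8784

0.8784
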